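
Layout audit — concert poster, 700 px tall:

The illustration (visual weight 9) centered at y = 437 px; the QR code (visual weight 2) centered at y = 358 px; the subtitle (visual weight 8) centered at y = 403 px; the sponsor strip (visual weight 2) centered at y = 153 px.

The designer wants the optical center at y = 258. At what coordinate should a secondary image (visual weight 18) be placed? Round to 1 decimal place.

y ≈ 104.6

New total weight: (9 + 2 + 8 + 2) + 18 = 39.
y: need Σw·y = 39·258 = 10062. Existing = 9·437 + 2·358 + 8·403 + 2·153 = 8179. Remainder 1883 / 18 ≈ 104.61.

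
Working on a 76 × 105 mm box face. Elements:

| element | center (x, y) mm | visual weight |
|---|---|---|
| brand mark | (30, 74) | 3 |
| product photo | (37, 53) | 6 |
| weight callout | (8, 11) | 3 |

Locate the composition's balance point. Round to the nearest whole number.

(28, 48)

Σw = 3 + 6 + 3 = 12.
x: (3·30 + 6·37 + 3·8) / 12 = 336 / 12 ≈ 28.00
y: (3·74 + 6·53 + 3·11) / 12 = 573 / 12 ≈ 47.75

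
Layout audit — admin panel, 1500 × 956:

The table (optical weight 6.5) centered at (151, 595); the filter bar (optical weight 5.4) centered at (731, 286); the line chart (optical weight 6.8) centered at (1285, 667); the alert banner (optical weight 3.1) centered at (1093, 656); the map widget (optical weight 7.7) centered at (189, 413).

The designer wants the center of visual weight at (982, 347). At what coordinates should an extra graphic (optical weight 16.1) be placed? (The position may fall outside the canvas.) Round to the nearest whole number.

(1632, 41)

With the extra graphic, Σw becomes 6.5 + 5.4 + 6.8 + 3.1 + 7.7 + 16.1 = 45.6.
Along x: (18510.5 + 16.1·x) / 45.6 = 982 (existing moment 6.5·151 + 5.4·731 + 6.8·1285 + 3.1·1093 + 7.7·189 = 18510.5) ⇒ x = (44779.2 − 18510.5) / 16.1 ≈ 1631.60.
Along y: (15161.2 + 16.1·y) / 45.6 = 347 (existing moment 6.5·595 + 5.4·286 + 6.8·667 + 3.1·656 + 7.7·413 = 15161.2) ⇒ y = (15823.2 − 15161.2) / 16.1 ≈ 41.12.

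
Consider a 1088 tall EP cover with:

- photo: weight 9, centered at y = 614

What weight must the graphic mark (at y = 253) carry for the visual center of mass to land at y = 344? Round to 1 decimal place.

w ≈ 26.7

Known: weight 9 with moment 9·614 = 5526.
For the centroid to hit 344: (5526 + w·253) / (9 + w) = 344.
Rearranging, w·(253 − 344) = 344·9 − 5526 = -2430, so w ≈ -2430/-91 = 26.70.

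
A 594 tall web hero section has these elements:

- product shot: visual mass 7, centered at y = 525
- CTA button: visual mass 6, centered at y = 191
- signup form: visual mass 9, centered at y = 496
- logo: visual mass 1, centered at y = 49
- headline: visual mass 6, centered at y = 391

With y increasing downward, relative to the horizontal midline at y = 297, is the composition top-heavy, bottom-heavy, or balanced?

Σw = 7 + 6 + 9 + 1 + 6 = 29.
y: (7·525 + 6·191 + 9·496 + 1·49 + 6·391) / 29 = 11680 / 29 ≈ 402.76
Since 402.8 is below (larger y than) 297, the composition reads bottom-heavy.

bottom-heavy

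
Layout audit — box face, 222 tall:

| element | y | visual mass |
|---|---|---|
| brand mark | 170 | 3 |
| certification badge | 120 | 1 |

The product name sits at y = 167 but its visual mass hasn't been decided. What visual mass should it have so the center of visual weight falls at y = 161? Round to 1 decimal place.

w ≈ 2.3

Existing Σw = 4 (3 + 1); existing moment 3·170 + 1·120 = 630.
Balance at y = 161 requires (630 + w·167) / (4 + w) = 161.
Rearranging, w·(167 − 161) = 161·4 − 630 = 14, so w ≈ 14/6 = 2.33.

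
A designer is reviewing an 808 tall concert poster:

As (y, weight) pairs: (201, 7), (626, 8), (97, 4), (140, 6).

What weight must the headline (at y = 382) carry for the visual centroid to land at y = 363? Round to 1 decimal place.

Fixed elements: Σw = 7 + 8 + 4 + 6 = 25, Σw·y = 7·201 + 8·626 + 4·97 + 6·140 = 7643.
Set Σw·y/Σw = 363: (7643 + 382w) = 363·(25 + w).
Rearranging, w·(382 − 363) = 363·25 − 7643 = 1432, so w ≈ 1432/19 = 75.37.

w ≈ 75.4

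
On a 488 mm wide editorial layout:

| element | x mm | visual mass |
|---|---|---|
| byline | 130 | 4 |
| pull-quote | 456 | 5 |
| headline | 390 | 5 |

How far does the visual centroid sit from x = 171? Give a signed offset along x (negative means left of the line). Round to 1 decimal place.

Σw = 4 + 5 + 5 = 14.
x-moment: 4·130 + 5·456 + 5·390 = 4750; centroid 4750/14 ≈ 339.29.
Against x = 171, that's 339.29 − 171 = 168.29.

≈ 168.3 mm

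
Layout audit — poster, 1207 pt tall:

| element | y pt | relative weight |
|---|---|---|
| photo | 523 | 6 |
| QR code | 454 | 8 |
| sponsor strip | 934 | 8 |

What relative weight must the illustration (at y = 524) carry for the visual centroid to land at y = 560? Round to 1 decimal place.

Fixed elements: Σw = 6 + 8 + 8 = 22, Σw·y = 6·523 + 8·454 + 8·934 = 14242.
For the centroid to hit 560: (14242 + w·524) / (22 + w) = 560.
Rearranging, w·(524 − 560) = 560·22 − 14242 = -1922, so w ≈ -1922/-36 = 53.39.

w ≈ 53.4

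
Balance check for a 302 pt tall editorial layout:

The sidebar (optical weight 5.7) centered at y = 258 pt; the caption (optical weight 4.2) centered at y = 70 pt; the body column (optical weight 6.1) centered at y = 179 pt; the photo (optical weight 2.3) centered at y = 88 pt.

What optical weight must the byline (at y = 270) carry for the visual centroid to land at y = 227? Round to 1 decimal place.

Fixed elements: Σw = 5.7 + 4.2 + 6.1 + 2.3 = 18.3, Σw·y = 5.7·258 + 4.2·70 + 6.1·179 + 2.3·88 = 3058.9.
For the centroid to hit 227: (3058.9 + w·270) / (18.3 + w) = 227.
Rearranging, w·(270 − 227) = 227·18.3 − 3058.9 = 1095.2, so w ≈ 1095.2/43 = 25.47.

w ≈ 25.5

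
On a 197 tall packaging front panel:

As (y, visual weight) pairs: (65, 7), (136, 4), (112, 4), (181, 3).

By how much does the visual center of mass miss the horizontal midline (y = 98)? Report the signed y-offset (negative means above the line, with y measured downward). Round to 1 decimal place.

≈ 12.6

Total weight = 7 + 4 + 4 + 3 = 18.
y: (7·65 + 4·136 + 4·112 + 3·181) / 18 = 1990 / 18 ≈ 110.56
Against y = 98, that's 110.56 − 98 = 12.56.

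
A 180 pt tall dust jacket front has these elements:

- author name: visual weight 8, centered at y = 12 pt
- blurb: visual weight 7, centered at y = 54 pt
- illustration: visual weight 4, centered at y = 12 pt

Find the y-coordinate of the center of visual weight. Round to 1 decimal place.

y ≈ 27.5

Total weight = 8 + 7 + 4 = 19.
y: (8·12 + 7·54 + 4·12) / 19 = 522 / 19 ≈ 27.47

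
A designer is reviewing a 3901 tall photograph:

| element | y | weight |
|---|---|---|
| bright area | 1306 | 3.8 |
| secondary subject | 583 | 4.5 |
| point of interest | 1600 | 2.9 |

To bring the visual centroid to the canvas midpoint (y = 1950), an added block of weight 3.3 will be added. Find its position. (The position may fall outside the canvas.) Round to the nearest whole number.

y ≈ 4863

New total weight: (3.8 + 4.5 + 2.9) + 3.3 = 14.5.
Along y: (12226.3 + 3.3·y) / 14.5 = 1950 (existing moment 3.8·1306 + 4.5·583 + 2.9·1600 = 12226.3) ⇒ y = (28275.0 − 12226.3) / 3.3 ≈ 4863.24.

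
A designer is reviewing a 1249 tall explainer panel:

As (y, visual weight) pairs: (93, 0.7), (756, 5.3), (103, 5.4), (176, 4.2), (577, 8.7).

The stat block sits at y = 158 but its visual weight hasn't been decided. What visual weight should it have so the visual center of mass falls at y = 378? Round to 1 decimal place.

Fixed elements: Σw = 0.7 + 5.3 + 5.4 + 4.2 + 8.7 = 24.3, Σw·y = 0.7·93 + 5.3·756 + 5.4·103 + 4.2·176 + 8.7·577 = 10387.2.
For the centroid to hit 378: (10387.2 + w·158) / (24.3 + w) = 378.
So w = (378·24.3 − 10387.2)/(158 − 378) = -1201.8/-220 ≈ 5.46.

w ≈ 5.5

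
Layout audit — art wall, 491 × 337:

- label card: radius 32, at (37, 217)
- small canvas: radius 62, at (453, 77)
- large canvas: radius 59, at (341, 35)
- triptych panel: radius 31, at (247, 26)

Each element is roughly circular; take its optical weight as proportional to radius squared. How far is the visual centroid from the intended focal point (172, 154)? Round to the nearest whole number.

r² weights: label card 32² = 1024, small canvas 62² = 3844, large canvas 59² = 3481, triptych panel 31² = 961. Total = 9310.
x-moment: 1024·37 + 3844·453 + 3481·341 + 961·247 = 3203608; centroid 3203608/9310 ≈ 344.10.
y-moment: 1024·217 + 3844·77 + 3481·35 + 961·26 = 665017; centroid 665017/9310 ≈ 71.43.
Relative to (172, 154): Δ = (172.10, -82.57); |Δ| = √(172.10² + -82.57²) ≈ 190.89.

≈ 191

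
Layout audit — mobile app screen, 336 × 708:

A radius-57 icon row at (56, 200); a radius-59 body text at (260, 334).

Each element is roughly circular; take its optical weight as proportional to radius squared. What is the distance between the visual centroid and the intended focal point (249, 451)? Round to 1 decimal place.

Weights ∝ r²: icon row 57² = 3249, body text 59² = 3481; Σw = 6730.
Σw·x = 3249·56 + 3481·260 = 1087004, so x̄ = 1087004/6730 ≈ 161.52.
Σw·y = 3249·200 + 3481·334 = 1812454, so ȳ = 1812454/6730 ≈ 269.31.
Offset from (249, 451): Δx ≈ -87.48, Δy ≈ -181.69; distance = √(Δx² + Δy²) ≈ 201.66.

≈ 201.7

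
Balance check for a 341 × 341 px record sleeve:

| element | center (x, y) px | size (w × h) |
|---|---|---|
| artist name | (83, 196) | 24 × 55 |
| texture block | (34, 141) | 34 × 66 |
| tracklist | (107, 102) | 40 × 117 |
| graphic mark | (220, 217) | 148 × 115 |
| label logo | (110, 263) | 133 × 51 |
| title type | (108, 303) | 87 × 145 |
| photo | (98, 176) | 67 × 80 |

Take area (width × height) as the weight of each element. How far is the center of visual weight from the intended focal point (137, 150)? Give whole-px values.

Taking area as weight: artist name 24·55 = 1320, texture block 34·66 = 2244, tracklist 40·117 = 4680, graphic mark 148·115 = 17020, label logo 133·51 = 6783, title type 87·145 = 12615, photo 67·80 = 5360. Sum 50022.
x: (1320·83 + 2244·34 + 4680·107 + 17020·220 + 6783·110 + 12615·108 + 5360·98) / 50022 = 7064846 / 50022 ≈ 141.23
y: (1320·196 + 2244·141 + 4680·102 + 17020·217 + 6783·263 + 12615·303 + 5360·176) / 50022 = 11295458 / 50022 ≈ 225.81
From (137, 150): dx = 4.23, dy = 75.81, so the distance is √(dx²+dy²) ≈ 75.93.

≈ 76 px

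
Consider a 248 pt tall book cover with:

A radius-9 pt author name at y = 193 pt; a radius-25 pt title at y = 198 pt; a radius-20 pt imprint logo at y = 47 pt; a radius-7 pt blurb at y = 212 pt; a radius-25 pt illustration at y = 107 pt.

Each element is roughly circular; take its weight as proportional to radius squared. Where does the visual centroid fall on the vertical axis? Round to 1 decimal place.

r² weights: author name 9² = 81, title 25² = 625, imprint logo 20² = 400, blurb 7² = 49, illustration 25² = 625. Total = 1780.
Σw·y = 81·193 + 625·198 + 400·47 + 49·212 + 625·107 = 235446, so ȳ = 235446/1780 ≈ 132.27.

y ≈ 132.3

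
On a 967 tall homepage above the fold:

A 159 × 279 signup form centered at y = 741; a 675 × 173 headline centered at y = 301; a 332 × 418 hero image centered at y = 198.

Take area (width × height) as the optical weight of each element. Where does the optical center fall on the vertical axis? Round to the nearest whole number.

y ≈ 318

Areas → weights: signup form 159·279 = 44361, headline 675·173 = 116775, hero image 332·418 = 138776; Σw = 299912.
Σw·y = 44361·741 + 116775·301 + 138776·198 = 95498424, so ȳ = 95498424/299912 ≈ 318.42.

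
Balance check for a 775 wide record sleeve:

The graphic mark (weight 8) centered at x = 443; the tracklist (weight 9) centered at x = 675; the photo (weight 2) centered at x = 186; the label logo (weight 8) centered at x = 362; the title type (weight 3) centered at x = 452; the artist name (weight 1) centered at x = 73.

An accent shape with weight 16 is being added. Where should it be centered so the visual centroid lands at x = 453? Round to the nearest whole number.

New total weight: (8 + 9 + 2 + 8 + 3 + 1) + 16 = 47.
Along x: (14316 + 16·x) / 47 = 453 (existing moment 8·443 + 9·675 + 2·186 + 8·362 + 3·452 + 1·73 = 14316) ⇒ x = (21291 − 14316) / 16 ≈ 435.94.

x ≈ 436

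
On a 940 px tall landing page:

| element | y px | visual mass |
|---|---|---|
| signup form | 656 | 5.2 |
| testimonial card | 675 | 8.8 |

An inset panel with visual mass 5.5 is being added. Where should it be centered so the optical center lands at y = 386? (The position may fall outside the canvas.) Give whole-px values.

With the inset panel, Σw becomes 5.2 + 8.8 + 5.5 = 19.5.
Along y: (9351.2 + 5.5·y) / 19.5 = 386 (existing moment 5.2·656 + 8.8·675 = 9351.2) ⇒ y = (7527.0 − 9351.2) / 5.5 ≈ -331.67.

y ≈ -332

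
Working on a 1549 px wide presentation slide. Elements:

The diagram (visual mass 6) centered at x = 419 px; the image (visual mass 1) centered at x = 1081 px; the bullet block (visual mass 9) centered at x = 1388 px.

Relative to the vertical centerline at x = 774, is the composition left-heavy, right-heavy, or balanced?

right-heavy

Σw = 6 + 1 + 9 = 16.
x-moment: 6·419 + 1·1081 + 9·1388 = 16087; centroid 16087/16 ≈ 1005.44.
Since 1005.4 is right of 774, the composition reads right-heavy.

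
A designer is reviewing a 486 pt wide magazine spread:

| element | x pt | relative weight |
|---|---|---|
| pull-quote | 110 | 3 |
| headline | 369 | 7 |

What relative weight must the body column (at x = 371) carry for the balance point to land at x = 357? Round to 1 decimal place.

w ≈ 46.9

Known weights sum to 3 + 7 = 10; their moment is 3·110 + 7·369 = 2913.
Balance at x = 357 requires (2913 + w·371) / (10 + w) = 357.
So w = (357·10 − 2913)/(371 − 357) = 657/14 ≈ 46.93.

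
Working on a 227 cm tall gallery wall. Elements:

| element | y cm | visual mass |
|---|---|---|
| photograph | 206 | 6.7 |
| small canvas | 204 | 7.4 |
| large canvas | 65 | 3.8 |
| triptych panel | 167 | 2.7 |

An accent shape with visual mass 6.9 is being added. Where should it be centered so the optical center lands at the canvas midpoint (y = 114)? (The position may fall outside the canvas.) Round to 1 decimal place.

New total weight: (6.7 + 7.4 + 3.8 + 2.7) + 6.9 = 27.5.
Along y: (3587.7 + 6.9·y) / 27.5 = 114 (existing moment 6.7·206 + 7.4·204 + 3.8·65 + 2.7·167 = 3587.7) ⇒ y = (3135.0 − 3587.7) / 6.9 ≈ -65.61.

y ≈ -65.6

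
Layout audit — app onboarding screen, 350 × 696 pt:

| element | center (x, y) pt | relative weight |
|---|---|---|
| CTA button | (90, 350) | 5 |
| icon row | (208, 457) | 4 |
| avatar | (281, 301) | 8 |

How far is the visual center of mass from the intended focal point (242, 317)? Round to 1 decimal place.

Total weight = 5 + 4 + 8 = 17.
Σw·x = 5·90 + 4·208 + 8·281 = 3530, so x̄ = 3530/17 ≈ 207.65.
Σw·y = 5·350 + 4·457 + 8·301 = 5986, so ȳ = 5986/17 ≈ 352.12.
From (242, 317): dx = -34.35, dy = 35.12, so the distance is √(dx²+dy²) ≈ 49.13.

≈ 49.1 pt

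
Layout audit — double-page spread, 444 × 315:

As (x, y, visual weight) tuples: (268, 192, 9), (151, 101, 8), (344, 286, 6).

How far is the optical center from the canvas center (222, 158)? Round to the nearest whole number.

Total weight = 9 + 8 + 6 = 23.
Σw·x = 9·268 + 8·151 + 6·344 = 5684, so x̄ = 5684/23 ≈ 247.13.
Σw·y = 9·192 + 8·101 + 6·286 = 4252, so ȳ = 4252/23 ≈ 184.87.
From (222, 158): dx = 25.13, dy = 26.87, so the distance is √(dx²+dy²) ≈ 36.79.

≈ 37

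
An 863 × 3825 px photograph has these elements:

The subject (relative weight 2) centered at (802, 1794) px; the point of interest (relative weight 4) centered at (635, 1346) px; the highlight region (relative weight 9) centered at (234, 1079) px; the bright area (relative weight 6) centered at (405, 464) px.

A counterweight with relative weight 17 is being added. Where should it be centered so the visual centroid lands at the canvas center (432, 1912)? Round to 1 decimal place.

With the counterweight, Σw becomes 2 + 4 + 9 + 6 + 17 = 38.
x: need Σw·x = 38·432 = 16416. Existing = 2·802 + 4·635 + 9·234 + 6·405 = 8680. Remainder 7736 / 17 ≈ 455.06.
y: need Σw·y = 38·1912 = 72656. Existing = 2·1794 + 4·1346 + 9·1079 + 6·464 = 21467. Remainder 51189 / 17 ≈ 3011.12.

(455.1, 3011.1)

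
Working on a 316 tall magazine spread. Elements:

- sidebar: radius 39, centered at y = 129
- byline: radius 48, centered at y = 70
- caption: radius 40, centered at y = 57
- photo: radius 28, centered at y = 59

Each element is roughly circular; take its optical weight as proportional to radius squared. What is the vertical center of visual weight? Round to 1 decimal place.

y ≈ 79.7

r² weights: sidebar 39² = 1521, byline 48² = 2304, caption 40² = 1600, photo 28² = 784. Total = 6209.
y: (1521·129 + 2304·70 + 1600·57 + 784·59) / 6209 = 494945 / 6209 ≈ 79.71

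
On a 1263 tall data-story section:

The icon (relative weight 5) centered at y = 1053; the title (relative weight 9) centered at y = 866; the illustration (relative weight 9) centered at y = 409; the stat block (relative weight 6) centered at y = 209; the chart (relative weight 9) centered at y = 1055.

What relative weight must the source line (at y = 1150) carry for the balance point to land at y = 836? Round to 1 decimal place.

w ≈ 13.6

Fixed elements: Σw = 5 + 9 + 9 + 6 + 9 = 38, Σw·y = 5·1053 + 9·866 + 9·409 + 6·209 + 9·1055 = 27489.
Set Σw·y/Σw = 836: (27489 + 1150w) = 836·(38 + w).
So w = (836·38 − 27489)/(1150 − 836) = 4279/314 ≈ 13.63.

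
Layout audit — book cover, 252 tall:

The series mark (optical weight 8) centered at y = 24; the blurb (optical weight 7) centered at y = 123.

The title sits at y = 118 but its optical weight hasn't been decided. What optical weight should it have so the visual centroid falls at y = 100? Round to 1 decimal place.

w ≈ 24.8

Fixed elements: Σw = 8 + 7 = 15, Σw·y = 8·24 + 7·123 = 1053.
Set Σw·y/Σw = 100: (1053 + 118w) = 100·(15 + w).
So w = (100·15 − 1053)/(118 − 100) = 447/18 ≈ 24.83.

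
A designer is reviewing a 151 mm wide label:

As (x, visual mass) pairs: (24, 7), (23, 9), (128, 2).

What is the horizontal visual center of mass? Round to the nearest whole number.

x ≈ 35

Weights sum to 7 + 9 + 2 = 18.
x: (7·24 + 9·23 + 2·128) / 18 = 631 / 18 ≈ 35.06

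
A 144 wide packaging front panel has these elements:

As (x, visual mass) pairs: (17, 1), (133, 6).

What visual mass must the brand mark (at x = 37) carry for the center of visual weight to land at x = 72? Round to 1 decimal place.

Known weights sum to 1 + 6 = 7; their moment is 1·17 + 6·133 = 815.
For the centroid to hit 72: (815 + w·37) / (7 + w) = 72.
Rearranging, w·(37 − 72) = 72·7 − 815 = -311, so w ≈ -311/-35 = 8.89.

w ≈ 8.9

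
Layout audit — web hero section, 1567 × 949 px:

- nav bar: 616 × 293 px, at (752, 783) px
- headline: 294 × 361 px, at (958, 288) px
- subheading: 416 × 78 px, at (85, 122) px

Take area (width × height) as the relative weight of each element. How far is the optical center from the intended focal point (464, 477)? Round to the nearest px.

Taking area as weight: nav bar 616·293 = 180488, headline 294·361 = 106134, subheading 416·78 = 32448. Sum 319070.
x-moment: 180488·752 + 106134·958 + 32448·85 = 240161428; centroid 240161428/319070 ≈ 752.69.
y-moment: 180488·783 + 106134·288 + 32448·122 = 175847352; centroid 175847352/319070 ≈ 551.12.
Offset from (464, 477): Δx ≈ 288.69, Δy ≈ 74.12; distance = √(Δx² + Δy²) ≈ 298.06.

≈ 298 px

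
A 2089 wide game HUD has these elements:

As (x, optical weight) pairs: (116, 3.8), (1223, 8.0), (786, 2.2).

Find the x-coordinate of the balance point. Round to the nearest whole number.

x ≈ 854

Weights sum to 3.8 + 8.0 + 2.2 = 14.0.
x-moment: 3.8·116 + 8.0·1223 + 2.2·786 = 11954.0; centroid 11954.0/14.0 ≈ 853.86.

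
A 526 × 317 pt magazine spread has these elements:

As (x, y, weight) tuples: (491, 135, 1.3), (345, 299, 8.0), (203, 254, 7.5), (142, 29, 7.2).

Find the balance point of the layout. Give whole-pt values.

(248, 195)

Weights sum to 1.3 + 8.0 + 7.5 + 7.2 = 24.0.
Σw·x = 1.3·491 + 8.0·345 + 7.5·203 + 7.2·142 = 5943.2, so x̄ = 5943.2/24.0 ≈ 247.63.
Σw·y = 1.3·135 + 8.0·299 + 7.5·254 + 7.2·29 = 4681.3, so ȳ = 4681.3/24.0 ≈ 195.05.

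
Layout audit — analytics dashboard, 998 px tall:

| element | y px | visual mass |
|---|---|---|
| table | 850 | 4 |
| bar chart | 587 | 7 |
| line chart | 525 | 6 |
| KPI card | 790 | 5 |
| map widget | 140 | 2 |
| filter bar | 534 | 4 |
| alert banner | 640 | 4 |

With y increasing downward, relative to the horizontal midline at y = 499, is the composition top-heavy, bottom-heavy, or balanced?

Σw = 4 + 7 + 6 + 5 + 2 + 4 + 4 = 32.
y: moment 19585 / weight 32 ≈ 612.03
Since 612.0 is below (larger y than) 499, the composition reads bottom-heavy.

bottom-heavy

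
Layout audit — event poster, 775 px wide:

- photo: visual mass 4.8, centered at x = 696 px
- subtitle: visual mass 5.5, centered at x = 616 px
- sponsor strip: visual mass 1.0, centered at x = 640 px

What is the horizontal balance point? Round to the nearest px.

Weights sum to 4.8 + 5.5 + 1.0 = 11.3.
x: (4.8·696 + 5.5·616 + 1.0·640) / 11.3 = 7368.8 / 11.3 ≈ 652.11

x ≈ 652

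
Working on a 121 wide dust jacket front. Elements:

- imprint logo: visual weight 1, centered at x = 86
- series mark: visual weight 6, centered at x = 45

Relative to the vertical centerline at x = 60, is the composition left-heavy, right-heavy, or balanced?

Σw = 1 + 6 = 7.
x: (1·86 + 6·45) / 7 = 356 / 7 ≈ 50.86
Since 50.9 is left of 60, the composition reads left-heavy.

left-heavy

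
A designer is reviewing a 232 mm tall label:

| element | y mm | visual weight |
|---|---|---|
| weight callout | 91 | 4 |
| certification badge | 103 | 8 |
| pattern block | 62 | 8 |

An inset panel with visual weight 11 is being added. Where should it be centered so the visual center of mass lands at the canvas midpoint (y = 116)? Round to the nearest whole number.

With the inset panel, Σw becomes 4 + 8 + 8 + 11 = 31.
Along y: (1684 + 11·y) / 31 = 116 (existing moment 4·91 + 8·103 + 8·62 = 1684) ⇒ y = (3596 − 1684) / 11 ≈ 173.82.

y ≈ 174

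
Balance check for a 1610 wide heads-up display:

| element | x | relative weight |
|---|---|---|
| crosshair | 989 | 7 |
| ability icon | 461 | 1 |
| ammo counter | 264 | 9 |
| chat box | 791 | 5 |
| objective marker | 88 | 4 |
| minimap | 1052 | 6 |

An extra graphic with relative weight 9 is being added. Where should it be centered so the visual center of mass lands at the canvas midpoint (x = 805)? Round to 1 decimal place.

x ≈ 1402.9

After adding the extra graphic, total weight = 7 + 1 + 9 + 5 + 4 + 6 + 9 = 41.
x: target moment 41×805 = 33005; current 7·989 + 1·461 + 9·264 + 5·791 + 4·88 + 6·1052 = 20379; the extra graphic supplies 12626, so x = 12626/9 ≈ 1402.89.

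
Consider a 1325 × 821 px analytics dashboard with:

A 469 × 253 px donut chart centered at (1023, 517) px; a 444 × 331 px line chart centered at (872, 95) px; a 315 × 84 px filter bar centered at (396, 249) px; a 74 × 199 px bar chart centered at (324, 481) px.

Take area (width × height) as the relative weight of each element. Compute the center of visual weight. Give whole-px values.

(863, 290)

Taking area as weight: donut chart 469·253 = 118657, line chart 444·331 = 146964, filter bar 315·84 = 26460, bar chart 74·199 = 14726. Sum 306807.
x-moment: 118657·1023 + 146964·872 + 26460·396 + 14726·324 = 264788103; centroid 264788103/306807 ≈ 863.04.
y-moment: 118657·517 + 146964·95 + 26460·249 + 14726·481 = 88978995; centroid 88978995/306807 ≈ 290.02.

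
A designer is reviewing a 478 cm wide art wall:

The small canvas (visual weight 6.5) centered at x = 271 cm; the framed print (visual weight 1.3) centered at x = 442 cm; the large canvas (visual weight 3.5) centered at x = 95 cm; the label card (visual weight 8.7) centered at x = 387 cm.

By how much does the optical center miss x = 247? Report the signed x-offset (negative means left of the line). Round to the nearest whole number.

Total weight = 6.5 + 1.3 + 3.5 + 8.7 = 20.0.
Σw·x = 6.5·271 + 1.3·442 + 3.5·95 + 8.7·387 = 6035.5, so x̄ = 6035.5/20.0 ≈ 301.77.
Offset from x = 247: 301.77 − 247 ≈ 54.77.

≈ 55 cm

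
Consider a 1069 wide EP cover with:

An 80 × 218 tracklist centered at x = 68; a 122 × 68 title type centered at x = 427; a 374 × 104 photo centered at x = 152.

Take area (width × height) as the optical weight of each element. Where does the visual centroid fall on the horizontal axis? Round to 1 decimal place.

Areas → weights: tracklist 80·218 = 17440, title type 122·68 = 8296, photo 374·104 = 38896; Σw = 64632.
Σw·x = 17440·68 + 8296·427 + 38896·152 = 10640504, so x̄ = 10640504/64632 ≈ 164.63.

x ≈ 164.6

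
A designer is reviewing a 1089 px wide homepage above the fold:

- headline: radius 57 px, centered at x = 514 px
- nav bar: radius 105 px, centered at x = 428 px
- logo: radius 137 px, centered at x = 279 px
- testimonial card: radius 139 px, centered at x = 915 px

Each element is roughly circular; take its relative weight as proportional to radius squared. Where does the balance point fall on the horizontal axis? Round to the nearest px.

x ≈ 560

Weights ∝ r²: headline 57² = 3249, nav bar 105² = 11025, logo 137² = 18769, testimonial card 139² = 19321; Σw = 52364.
Σw·x = 3249·514 + 11025·428 + 18769·279 + 19321·915 = 29303952, so x̄ = 29303952/52364 ≈ 559.62.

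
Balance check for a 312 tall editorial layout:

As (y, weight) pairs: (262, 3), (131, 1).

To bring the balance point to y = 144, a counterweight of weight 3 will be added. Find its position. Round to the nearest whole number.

y ≈ 30

After adding the counterweight, total weight = 3 + 1 + 3 = 7.
Along y: (917 + 3·y) / 7 = 144 (existing moment 3·262 + 1·131 = 917) ⇒ y = (1008 − 917) / 3 ≈ 30.33.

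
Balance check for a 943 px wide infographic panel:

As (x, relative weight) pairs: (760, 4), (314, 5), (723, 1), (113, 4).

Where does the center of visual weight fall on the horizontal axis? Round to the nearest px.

x ≈ 413

Σw = 4 + 5 + 1 + 4 = 14.
x-moment: 4·760 + 5·314 + 1·723 + 4·113 = 5785; centroid 5785/14 ≈ 413.21.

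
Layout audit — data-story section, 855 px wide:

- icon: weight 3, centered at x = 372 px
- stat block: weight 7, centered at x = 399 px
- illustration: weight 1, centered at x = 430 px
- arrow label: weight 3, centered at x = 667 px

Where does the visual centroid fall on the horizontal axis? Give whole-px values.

x ≈ 453

Total weight = 3 + 7 + 1 + 3 = 14.
x: (3·372 + 7·399 + 1·430 + 3·667) / 14 = 6340 / 14 ≈ 452.86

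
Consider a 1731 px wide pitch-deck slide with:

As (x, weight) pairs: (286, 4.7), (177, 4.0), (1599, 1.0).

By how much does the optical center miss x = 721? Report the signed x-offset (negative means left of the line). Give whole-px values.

≈ -345 px

Total weight = 4.7 + 4.0 + 1.0 = 9.7.
x: (4.7·286 + 4.0·177 + 1.0·1599) / 9.7 = 3651.2 / 9.7 ≈ 376.41
Difference: 376.41 − 721 ≈ -344.59.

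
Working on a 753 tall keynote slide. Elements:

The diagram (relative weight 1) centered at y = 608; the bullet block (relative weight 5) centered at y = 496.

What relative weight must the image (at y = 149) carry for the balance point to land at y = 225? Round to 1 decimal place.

Existing Σw = 6 (1 + 5); existing moment 1·608 + 5·496 = 3088.
Balance at y = 225 requires (3088 + w·149) / (6 + w) = 225.
Rearranging, w·(149 − 225) = 225·6 − 3088 = -1738, so w ≈ -1738/-76 = 22.87.

w ≈ 22.9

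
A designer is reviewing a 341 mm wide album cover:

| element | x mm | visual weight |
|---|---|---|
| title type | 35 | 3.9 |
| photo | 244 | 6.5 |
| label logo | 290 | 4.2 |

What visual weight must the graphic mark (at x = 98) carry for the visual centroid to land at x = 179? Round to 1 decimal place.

Known weights sum to 3.9 + 6.5 + 4.2 = 14.6; their moment is 3.9·35 + 6.5·244 + 4.2·290 = 2940.5.
Balance at x = 179 requires (2940.5 + w·98) / (14.6 + w) = 179.
So w = (179·14.6 − 2940.5)/(98 − 179) = -327.1/-81 ≈ 4.04.

w ≈ 4.0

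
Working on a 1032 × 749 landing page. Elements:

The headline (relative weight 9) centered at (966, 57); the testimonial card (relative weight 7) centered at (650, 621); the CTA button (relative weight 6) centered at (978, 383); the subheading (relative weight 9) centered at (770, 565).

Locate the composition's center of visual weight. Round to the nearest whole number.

(840, 395)

Weights sum to 9 + 7 + 6 + 9 = 31.
Σw·x = 9·966 + 7·650 + 6·978 + 9·770 = 26042, so x̄ = 26042/31 ≈ 840.06.
Σw·y = 9·57 + 7·621 + 6·383 + 9·565 = 12243, so ȳ = 12243/31 ≈ 394.94.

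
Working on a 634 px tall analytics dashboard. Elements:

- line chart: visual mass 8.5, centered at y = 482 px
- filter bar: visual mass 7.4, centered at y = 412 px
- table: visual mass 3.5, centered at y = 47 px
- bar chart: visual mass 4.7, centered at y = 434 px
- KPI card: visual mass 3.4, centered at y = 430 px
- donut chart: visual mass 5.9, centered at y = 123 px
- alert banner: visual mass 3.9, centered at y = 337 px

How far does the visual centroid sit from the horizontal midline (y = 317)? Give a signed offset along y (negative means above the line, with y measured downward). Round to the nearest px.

Weights sum to 8.5 + 7.4 + 3.5 + 4.7 + 3.4 + 5.9 + 3.9 = 37.3.
y: moment 12852.1 / weight 37.3 ≈ 344.56
Offset from y = 317: 344.56 − 317 ≈ 27.56.

≈ 28 px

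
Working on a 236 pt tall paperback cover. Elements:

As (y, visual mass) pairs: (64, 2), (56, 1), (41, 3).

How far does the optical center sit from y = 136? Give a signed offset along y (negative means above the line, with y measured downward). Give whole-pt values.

≈ -85 pt

Total weight = 2 + 1 + 3 = 6.
y: (2·64 + 1·56 + 3·41) / 6 = 307 / 6 ≈ 51.17
Difference: 51.17 − 136 ≈ -84.83.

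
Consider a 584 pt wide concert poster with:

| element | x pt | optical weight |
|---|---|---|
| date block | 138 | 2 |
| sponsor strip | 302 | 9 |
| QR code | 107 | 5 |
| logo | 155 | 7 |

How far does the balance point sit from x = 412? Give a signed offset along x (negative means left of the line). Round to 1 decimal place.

Weights sum to 2 + 9 + 5 + 7 = 23.
x: (2·138 + 9·302 + 5·107 + 7·155) / 23 = 4614 / 23 ≈ 200.61
Against x = 412, that's 200.61 − 412 = -211.39.

≈ -211.4 pt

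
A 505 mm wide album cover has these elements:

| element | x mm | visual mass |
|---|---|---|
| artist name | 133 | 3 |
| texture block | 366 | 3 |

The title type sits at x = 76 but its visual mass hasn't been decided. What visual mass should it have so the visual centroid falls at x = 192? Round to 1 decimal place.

Known weights sum to 3 + 3 = 6; their moment is 3·133 + 3·366 = 1497.
Set Σw·x/Σw = 192: (1497 + 76w) = 192·(6 + w).
Solving: w = (192·6 − 1497) / (76 − 192) = -345 / -116 ≈ 2.97.

w ≈ 3.0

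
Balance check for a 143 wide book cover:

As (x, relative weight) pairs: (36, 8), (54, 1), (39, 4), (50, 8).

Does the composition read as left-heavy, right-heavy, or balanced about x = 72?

Total weight = 8 + 1 + 4 + 8 = 21.
Σw·x = 8·36 + 1·54 + 4·39 + 8·50 = 898, so x̄ = 898/21 ≈ 42.76.
42.8 lies left of the midline 72, so the layout is left-heavy.

left-heavy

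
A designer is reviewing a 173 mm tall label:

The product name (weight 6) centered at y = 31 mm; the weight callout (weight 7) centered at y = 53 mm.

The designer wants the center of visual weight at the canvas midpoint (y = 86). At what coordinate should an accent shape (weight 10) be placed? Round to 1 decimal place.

y ≈ 142.1

New total weight: (6 + 7) + 10 = 23.
y: target moment 23×86 = 1978; current 6·31 + 7·53 = 557; the accent shape supplies 1421, so y = 1421/10 ≈ 142.10.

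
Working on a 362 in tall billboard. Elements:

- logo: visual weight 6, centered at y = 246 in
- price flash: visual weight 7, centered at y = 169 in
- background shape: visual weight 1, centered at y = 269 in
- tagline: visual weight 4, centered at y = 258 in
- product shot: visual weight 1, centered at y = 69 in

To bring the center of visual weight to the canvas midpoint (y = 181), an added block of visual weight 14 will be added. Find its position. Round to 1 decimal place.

y ≈ 138.9

With the added block, Σw becomes 6 + 7 + 1 + 4 + 1 + 14 = 33.
y: need Σw·y = 33·181 = 5973. Existing = 6·246 + 7·169 + 1·269 + 4·258 + 1·69 = 4029. Remainder 1944 / 14 ≈ 138.86.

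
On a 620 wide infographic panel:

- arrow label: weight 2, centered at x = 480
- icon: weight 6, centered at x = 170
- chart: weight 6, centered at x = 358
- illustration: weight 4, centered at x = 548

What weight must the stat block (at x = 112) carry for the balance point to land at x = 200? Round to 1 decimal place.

w ≈ 30.9

Existing Σw = 18 (2 + 6 + 6 + 4); existing moment 2·480 + 6·170 + 6·358 + 4·548 = 6320.
Balance at x = 200 requires (6320 + w·112) / (18 + w) = 200.
Solving: w = (200·18 − 6320) / (112 − 200) = -2720 / -88 ≈ 30.91.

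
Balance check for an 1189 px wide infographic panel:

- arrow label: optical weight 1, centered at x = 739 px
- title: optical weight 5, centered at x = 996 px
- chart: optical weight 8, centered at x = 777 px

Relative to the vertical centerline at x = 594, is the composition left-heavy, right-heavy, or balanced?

right-heavy

Weights sum to 1 + 5 + 8 = 14.
Σw·x = 1·739 + 5·996 + 8·777 = 11935, so x̄ = 11935/14 ≈ 852.50.
Since 852.5 is right of 594, the composition reads right-heavy.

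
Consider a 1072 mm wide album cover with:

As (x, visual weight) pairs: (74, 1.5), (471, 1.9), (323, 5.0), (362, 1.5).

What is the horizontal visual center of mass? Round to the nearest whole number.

x ≈ 320

Weights sum to 1.5 + 1.9 + 5.0 + 1.5 = 9.9.
x: (1.5·74 + 1.9·471 + 5.0·323 + 1.5·362) / 9.9 = 3163.9 / 9.9 ≈ 319.59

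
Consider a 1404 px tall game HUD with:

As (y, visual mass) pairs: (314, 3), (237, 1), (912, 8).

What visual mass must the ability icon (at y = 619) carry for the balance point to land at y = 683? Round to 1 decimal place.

w ≈ 4.4

Known weights sum to 3 + 1 + 8 = 12; their moment is 3·314 + 1·237 + 8·912 = 8475.
Set Σw·y/Σw = 683: (8475 + 619w) = 683·(12 + w).
Solving: w = (683·12 − 8475) / (619 − 683) = -279 / -64 ≈ 4.36.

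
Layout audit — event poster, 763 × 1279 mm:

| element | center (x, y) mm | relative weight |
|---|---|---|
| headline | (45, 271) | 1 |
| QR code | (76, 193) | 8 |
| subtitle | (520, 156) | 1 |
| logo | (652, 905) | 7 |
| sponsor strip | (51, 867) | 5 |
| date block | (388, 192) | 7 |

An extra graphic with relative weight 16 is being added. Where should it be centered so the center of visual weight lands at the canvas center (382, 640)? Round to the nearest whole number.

(530, 926)

New total weight: (1 + 8 + 1 + 7 + 5 + 7) + 16 = 45.
x: need Σw·x = 45·382 = 17190. Existing = 1·45 + 8·76 + 1·520 + 7·652 + 5·51 + 7·388 = 8708. Remainder 8482 / 16 ≈ 530.12.
y: need Σw·y = 45·640 = 28800. Existing = 1·271 + 8·193 + 1·156 + 7·905 + 5·867 + 7·192 = 13985. Remainder 14815 / 16 ≈ 925.94.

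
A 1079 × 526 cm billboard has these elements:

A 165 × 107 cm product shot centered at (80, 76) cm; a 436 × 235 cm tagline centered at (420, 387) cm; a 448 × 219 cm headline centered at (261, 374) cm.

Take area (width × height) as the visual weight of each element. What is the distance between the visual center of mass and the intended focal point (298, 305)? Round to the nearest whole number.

≈ 56 cm

Areas: product shot 165·107 = 17655, tagline 436·235 = 102460, headline 448·219 = 98112. Total weight = 218227.
x-moment: 17655·80 + 102460·420 + 98112·261 = 70052832; centroid 70052832/218227 ≈ 321.01.
y-moment: 17655·76 + 102460·387 + 98112·374 = 77687688; centroid 77687688/218227 ≈ 355.99.
From (298, 305): dx = 23.01, dy = 50.99, so the distance is √(dx²+dy²) ≈ 55.95.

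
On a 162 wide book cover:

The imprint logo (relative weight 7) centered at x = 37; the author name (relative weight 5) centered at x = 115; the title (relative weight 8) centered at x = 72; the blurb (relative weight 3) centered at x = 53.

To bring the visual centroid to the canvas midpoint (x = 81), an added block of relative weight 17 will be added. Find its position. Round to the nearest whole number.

After adding the added block, total weight = 7 + 5 + 8 + 3 + 17 = 40.
x: target moment 40×81 = 3240; current 7·37 + 5·115 + 8·72 + 3·53 = 1569; the added block supplies 1671, so x = 1671/17 ≈ 98.29.

x ≈ 98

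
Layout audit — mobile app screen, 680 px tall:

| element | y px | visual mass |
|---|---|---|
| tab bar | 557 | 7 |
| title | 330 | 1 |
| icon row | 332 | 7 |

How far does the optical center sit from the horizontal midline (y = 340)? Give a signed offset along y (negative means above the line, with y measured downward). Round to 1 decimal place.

Total weight = 7 + 1 + 7 = 15.
y: (7·557 + 1·330 + 7·332) / 15 = 6553 / 15 ≈ 436.87
Offset from y = 340: 436.87 − 340 ≈ 96.87.

≈ 96.9 px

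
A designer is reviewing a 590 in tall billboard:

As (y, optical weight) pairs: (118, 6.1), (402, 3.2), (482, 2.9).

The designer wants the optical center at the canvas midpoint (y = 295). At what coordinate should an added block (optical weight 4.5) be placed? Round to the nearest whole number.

y ≈ 338

New total weight: (6.1 + 3.2 + 2.9) + 4.5 = 16.7.
y: target moment 16.7×295 = 4926.5; current 6.1·118 + 3.2·402 + 2.9·482 = 3404.0; the added block supplies 1522.5, so y = 1522.5/4.5 ≈ 338.33.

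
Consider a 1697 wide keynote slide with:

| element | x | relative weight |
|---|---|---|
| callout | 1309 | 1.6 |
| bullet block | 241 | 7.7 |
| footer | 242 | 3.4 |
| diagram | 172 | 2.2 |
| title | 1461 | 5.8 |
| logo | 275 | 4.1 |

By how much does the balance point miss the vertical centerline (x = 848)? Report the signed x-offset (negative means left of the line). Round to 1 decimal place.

Weights sum to 1.6 + 7.7 + 3.4 + 2.2 + 5.8 + 4.1 = 24.8.
x: (1.6·1309 + 7.7·241 + 3.4·242 + 2.2·172 + 5.8·1461 + 4.1·275) / 24.8 = 14752.6 / 24.8 ≈ 594.86
Offset from x = 848: 594.86 − 848 ≈ -253.14.

≈ -253.1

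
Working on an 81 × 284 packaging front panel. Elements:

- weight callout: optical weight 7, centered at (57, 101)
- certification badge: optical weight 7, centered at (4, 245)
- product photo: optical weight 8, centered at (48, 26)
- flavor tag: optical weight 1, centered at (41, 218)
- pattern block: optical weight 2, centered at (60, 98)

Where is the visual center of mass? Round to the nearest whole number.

(39, 122)

Total weight = 7 + 7 + 8 + 1 + 2 = 25.
Σw·x = 7·57 + 7·4 + 8·48 + 1·41 + 2·60 = 972, so x̄ = 972/25 ≈ 38.88.
Σw·y = 7·101 + 7·245 + 8·26 + 1·218 + 2·98 = 3044, so ȳ = 3044/25 ≈ 121.76.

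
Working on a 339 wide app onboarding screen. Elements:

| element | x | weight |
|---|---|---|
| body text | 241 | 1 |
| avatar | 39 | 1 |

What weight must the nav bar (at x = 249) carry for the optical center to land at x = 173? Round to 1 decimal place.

w ≈ 0.9

Fixed elements: Σw = 1 + 1 = 2, Σw·x = 1·241 + 1·39 = 280.
For the centroid to hit 173: (280 + w·249) / (2 + w) = 173.
Rearranging, w·(249 − 173) = 173·2 − 280 = 66, so w ≈ 66/76 = 0.87.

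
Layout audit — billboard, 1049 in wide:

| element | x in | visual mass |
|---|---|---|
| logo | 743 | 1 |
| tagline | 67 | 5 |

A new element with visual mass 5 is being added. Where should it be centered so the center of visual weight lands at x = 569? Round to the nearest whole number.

With the new element, Σw becomes 1 + 5 + 5 = 11.
x: need Σw·x = 11·569 = 6259. Existing = 1·743 + 5·67 = 1078. Remainder 5181 / 5 ≈ 1036.20.

x ≈ 1036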